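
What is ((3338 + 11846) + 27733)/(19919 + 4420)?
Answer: 6131/3477 ≈ 1.7633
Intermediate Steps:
((3338 + 11846) + 27733)/(19919 + 4420) = (15184 + 27733)/24339 = 42917*(1/24339) = 6131/3477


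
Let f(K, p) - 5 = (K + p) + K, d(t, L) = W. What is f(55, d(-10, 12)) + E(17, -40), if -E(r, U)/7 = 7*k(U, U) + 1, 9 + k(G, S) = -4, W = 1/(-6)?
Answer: 4469/6 ≈ 744.83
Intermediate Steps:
W = -1/6 ≈ -0.16667
k(G, S) = -13 (k(G, S) = -9 - 4 = -13)
d(t, L) = -1/6
E(r, U) = 630 (E(r, U) = -7*(7*(-13) + 1) = -7*(-91 + 1) = -7*(-90) = 630)
f(K, p) = 5 + p + 2*K (f(K, p) = 5 + ((K + p) + K) = 5 + (p + 2*K) = 5 + p + 2*K)
f(55, d(-10, 12)) + E(17, -40) = (5 - 1/6 + 2*55) + 630 = (5 - 1/6 + 110) + 630 = 689/6 + 630 = 4469/6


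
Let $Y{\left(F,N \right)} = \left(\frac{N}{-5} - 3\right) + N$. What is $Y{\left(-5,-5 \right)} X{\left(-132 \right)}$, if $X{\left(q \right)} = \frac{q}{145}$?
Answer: $\frac{924}{145} \approx 6.3724$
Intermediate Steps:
$Y{\left(F,N \right)} = -3 + \frac{4 N}{5}$ ($Y{\left(F,N \right)} = \left(N \left(- \frac{1}{5}\right) - 3\right) + N = \left(- \frac{N}{5} - 3\right) + N = \left(-3 - \frac{N}{5}\right) + N = -3 + \frac{4 N}{5}$)
$X{\left(q \right)} = \frac{q}{145}$ ($X{\left(q \right)} = q \frac{1}{145} = \frac{q}{145}$)
$Y{\left(-5,-5 \right)} X{\left(-132 \right)} = \left(-3 + \frac{4}{5} \left(-5\right)\right) \frac{1}{145} \left(-132\right) = \left(-3 - 4\right) \left(- \frac{132}{145}\right) = \left(-7\right) \left(- \frac{132}{145}\right) = \frac{924}{145}$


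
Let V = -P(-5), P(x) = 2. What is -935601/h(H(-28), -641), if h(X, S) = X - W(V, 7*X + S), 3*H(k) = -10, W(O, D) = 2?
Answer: 2806803/16 ≈ 1.7543e+5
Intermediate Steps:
V = -2 (V = -1*2 = -2)
H(k) = -10/3 (H(k) = (⅓)*(-10) = -10/3)
h(X, S) = -2 + X (h(X, S) = X - 1*2 = X - 2 = -2 + X)
-935601/h(H(-28), -641) = -935601/(-2 - 10/3) = -935601/(-16/3) = -935601*(-3/16) = 2806803/16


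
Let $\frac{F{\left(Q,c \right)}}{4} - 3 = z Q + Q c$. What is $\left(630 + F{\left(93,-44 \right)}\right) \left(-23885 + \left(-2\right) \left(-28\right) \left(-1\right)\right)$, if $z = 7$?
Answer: $314153802$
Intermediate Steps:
$F{\left(Q,c \right)} = 12 + 28 Q + 4 Q c$ ($F{\left(Q,c \right)} = 12 + 4 \left(7 Q + Q c\right) = 12 + \left(28 Q + 4 Q c\right) = 12 + 28 Q + 4 Q c$)
$\left(630 + F{\left(93,-44 \right)}\right) \left(-23885 + \left(-2\right) \left(-28\right) \left(-1\right)\right) = \left(630 + \left(12 + 28 \cdot 93 + 4 \cdot 93 \left(-44\right)\right)\right) \left(-23885 + \left(-2\right) \left(-28\right) \left(-1\right)\right) = \left(630 + \left(12 + 2604 - 16368\right)\right) \left(-23885 + 56 \left(-1\right)\right) = \left(630 - 13752\right) \left(-23885 - 56\right) = \left(-13122\right) \left(-23941\right) = 314153802$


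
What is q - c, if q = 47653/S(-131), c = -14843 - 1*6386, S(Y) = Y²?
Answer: 364358522/17161 ≈ 21232.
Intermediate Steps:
c = -21229 (c = -14843 - 6386 = -21229)
q = 47653/17161 (q = 47653/((-131)²) = 47653/17161 ≈ 2.7768)
q - c = 47653/17161 - 1*(-21229) = 47653/17161 + 21229 = 364358522/17161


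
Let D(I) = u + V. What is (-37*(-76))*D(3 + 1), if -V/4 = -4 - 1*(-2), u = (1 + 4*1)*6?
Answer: 106856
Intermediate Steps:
u = 30 (u = (1 + 4)*6 = 5*6 = 30)
V = 8 (V = -4*(-4 - 1*(-2)) = -4*(-4 + 2) = -4*(-2) = 8)
D(I) = 38 (D(I) = 30 + 8 = 38)
(-37*(-76))*D(3 + 1) = -37*(-76)*38 = 2812*38 = 106856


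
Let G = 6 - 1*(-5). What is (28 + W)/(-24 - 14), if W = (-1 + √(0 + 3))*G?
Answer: -17/38 - 11*√3/38 ≈ -0.94875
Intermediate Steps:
G = 11 (G = 6 + 5 = 11)
W = -11 + 11*√3 (W = (-1 + √(0 + 3))*11 = (-1 + √3)*11 = -11 + 11*√3 ≈ 8.0526)
(28 + W)/(-24 - 14) = (28 + (-11 + 11*√3))/(-24 - 14) = (17 + 11*√3)/(-38) = -(17 + 11*√3)/38 = -17/38 - 11*√3/38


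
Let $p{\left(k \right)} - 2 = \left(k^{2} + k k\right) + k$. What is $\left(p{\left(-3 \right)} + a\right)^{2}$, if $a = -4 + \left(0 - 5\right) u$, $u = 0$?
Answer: $169$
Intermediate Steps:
$p{\left(k \right)} = 2 + k + 2 k^{2}$ ($p{\left(k \right)} = 2 + \left(\left(k^{2} + k k\right) + k\right) = 2 + \left(\left(k^{2} + k^{2}\right) + k\right) = 2 + \left(2 k^{2} + k\right) = 2 + \left(k + 2 k^{2}\right) = 2 + k + 2 k^{2}$)
$a = -4$ ($a = -4 + \left(0 - 5\right) 0 = -4 - 0 = -4 + 0 = -4$)
$\left(p{\left(-3 \right)} + a\right)^{2} = \left(\left(2 - 3 + 2 \left(-3\right)^{2}\right) - 4\right)^{2} = \left(\left(2 - 3 + 2 \cdot 9\right) - 4\right)^{2} = \left(\left(2 - 3 + 18\right) - 4\right)^{2} = \left(17 - 4\right)^{2} = 13^{2} = 169$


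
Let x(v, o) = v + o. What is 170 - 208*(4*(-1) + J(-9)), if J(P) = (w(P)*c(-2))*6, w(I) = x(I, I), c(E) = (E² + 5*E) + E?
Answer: -178710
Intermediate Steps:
c(E) = E² + 6*E
x(v, o) = o + v
w(I) = 2*I (w(I) = I + I = 2*I)
J(P) = -96*P (J(P) = ((2*P)*(-2*(6 - 2)))*6 = ((2*P)*(-2*4))*6 = ((2*P)*(-8))*6 = -16*P*6 = -96*P)
170 - 208*(4*(-1) + J(-9)) = 170 - 208*(4*(-1) - 96*(-9)) = 170 - 208*(-4 + 864) = 170 - 208*860 = 170 - 178880 = -178710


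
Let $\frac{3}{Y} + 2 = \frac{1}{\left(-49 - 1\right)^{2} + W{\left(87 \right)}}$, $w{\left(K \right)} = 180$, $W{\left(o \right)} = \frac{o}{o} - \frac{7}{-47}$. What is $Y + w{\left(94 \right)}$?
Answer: $\frac{41958318}{235061} \approx 178.5$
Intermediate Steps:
$W{\left(o \right)} = \frac{54}{47}$ ($W{\left(o \right)} = 1 - - \frac{7}{47} = 1 + \frac{7}{47} = \frac{54}{47}$)
$Y = - \frac{352662}{235061}$ ($Y = \frac{3}{-2 + \frac{1}{\left(-49 - 1\right)^{2} + \frac{54}{47}}} = \frac{3}{-2 + \frac{1}{\left(-50\right)^{2} + \frac{54}{47}}} = \frac{3}{-2 + \frac{1}{2500 + \frac{54}{47}}} = \frac{3}{-2 + \frac{1}{\frac{117554}{47}}} = \frac{3}{-2 + \frac{47}{117554}} = \frac{3}{- \frac{235061}{117554}} = 3 \left(- \frac{117554}{235061}\right) = - \frac{352662}{235061} \approx -1.5003$)
$Y + w{\left(94 \right)} = - \frac{352662}{235061} + 180 = \frac{41958318}{235061}$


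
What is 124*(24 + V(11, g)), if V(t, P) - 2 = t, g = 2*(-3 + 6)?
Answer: 4588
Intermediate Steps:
g = 6 (g = 2*3 = 6)
V(t, P) = 2 + t
124*(24 + V(11, g)) = 124*(24 + (2 + 11)) = 124*(24 + 13) = 124*37 = 4588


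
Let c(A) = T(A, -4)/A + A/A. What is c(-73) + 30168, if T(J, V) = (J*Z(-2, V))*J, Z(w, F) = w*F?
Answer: 29585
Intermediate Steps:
Z(w, F) = F*w
T(J, V) = -2*V*J² (T(J, V) = (J*(V*(-2)))*J = (J*(-2*V))*J = (-2*J*V)*J = -2*V*J²)
c(A) = 1 + 8*A (c(A) = (-2*(-4)*A²)/A + A/A = (8*A²)/A + 1 = 8*A + 1 = 1 + 8*A)
c(-73) + 30168 = (1 + 8*(-73)) + 30168 = (1 - 584) + 30168 = -583 + 30168 = 29585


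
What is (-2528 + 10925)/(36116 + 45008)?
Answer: 8397/81124 ≈ 0.10351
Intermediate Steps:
(-2528 + 10925)/(36116 + 45008) = 8397/81124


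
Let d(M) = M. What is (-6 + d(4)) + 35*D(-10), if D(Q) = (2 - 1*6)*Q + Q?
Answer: 1048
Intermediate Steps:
D(Q) = -3*Q (D(Q) = (2 - 6)*Q + Q = -4*Q + Q = -3*Q)
(-6 + d(4)) + 35*D(-10) = (-6 + 4) + 35*(-3*(-10)) = -2 + 35*30 = -2 + 1050 = 1048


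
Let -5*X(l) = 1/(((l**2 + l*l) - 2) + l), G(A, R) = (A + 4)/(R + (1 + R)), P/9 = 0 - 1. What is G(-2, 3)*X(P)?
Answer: -2/5285 ≈ -0.00037843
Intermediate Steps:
P = -9 (P = 9*(0 - 1) = 9*(-1) = -9)
G(A, R) = (4 + A)/(1 + 2*R)
X(l) = -1/(5*(-2 + l + 2*l**2)) (X(l) = -1/(5*(((l**2 + l*l) - 2) + l)) = -1/(5*(((l**2 + l**2) - 2) + l)) = -1/(5*((2*l**2 - 2) + l)) = -1/(5*((-2 + 2*l**2) + l)) = -1/(5*(-2 + l + 2*l**2)))
G(-2, 3)*X(P) = ((4 - 2)/(1 + 2*3))*(-1/(-10 + 5*(-9) + 10*(-9)**2)) = (2/(1 + 6))*(-1/(-10 - 45 + 10*81)) = (2/7)*(-1/(-10 - 45 + 810)) = ((1/7)*2)*(-1/755) = 2*(-1*1/755)/7 = (2/7)*(-1/755) = -2/5285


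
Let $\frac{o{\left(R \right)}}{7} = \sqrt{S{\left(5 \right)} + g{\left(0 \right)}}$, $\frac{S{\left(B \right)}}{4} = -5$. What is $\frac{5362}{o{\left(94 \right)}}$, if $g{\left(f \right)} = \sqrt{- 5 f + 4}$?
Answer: $- \frac{383 i \sqrt{2}}{3} \approx - 180.55 i$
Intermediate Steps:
$g{\left(f \right)} = \sqrt{4 - 5 f}$
$S{\left(B \right)} = -20$ ($S{\left(B \right)} = 4 \left(-5\right) = -20$)
$o{\left(R \right)} = 21 i \sqrt{2}$ ($o{\left(R \right)} = 7 \sqrt{-20 + \sqrt{4 - 0}} = 7 \sqrt{-20 + \sqrt{4 + 0}} = 7 \sqrt{-20 + \sqrt{4}} = 7 \sqrt{-20 + 2} = 7 \sqrt{-18} = 7 \cdot 3 i \sqrt{2} = 21 i \sqrt{2}$)
$\frac{5362}{o{\left(94 \right)}} = \frac{5362}{21 i \sqrt{2}} = 5362 \left(- \frac{i \sqrt{2}}{42}\right) = - \frac{383 i \sqrt{2}}{3}$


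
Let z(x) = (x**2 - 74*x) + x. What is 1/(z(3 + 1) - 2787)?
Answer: -1/3063 ≈ -0.00032648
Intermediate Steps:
z(x) = x**2 - 73*x
1/(z(3 + 1) - 2787) = 1/((3 + 1)*(-73 + (3 + 1)) - 2787) = 1/(4*(-73 + 4) - 2787) = 1/(4*(-69) - 2787) = 1/(-276 - 2787) = 1/(-3063) = -1/3063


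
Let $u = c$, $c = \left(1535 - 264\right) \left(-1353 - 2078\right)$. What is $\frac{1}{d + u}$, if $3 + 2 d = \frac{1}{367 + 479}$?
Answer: $- \frac{1692}{7378477829} \approx -2.2932 \cdot 10^{-7}$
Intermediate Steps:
$c = -4360801$ ($c = 1271 \left(-3431\right) = -4360801$)
$u = -4360801$
$d = - \frac{2537}{1692}$ ($d = - \frac{3}{2} + \frac{1}{2 \left(367 + 479\right)} = - \frac{3}{2} + \frac{1}{2 \cdot 846} = - \frac{3}{2} + \frac{1}{2} \cdot \frac{1}{846} = - \frac{3}{2} + \frac{1}{1692} = - \frac{2537}{1692} \approx -1.4994$)
$\frac{1}{d + u} = \frac{1}{- \frac{2537}{1692} - 4360801} = \frac{1}{- \frac{7378477829}{1692}} = - \frac{1692}{7378477829}$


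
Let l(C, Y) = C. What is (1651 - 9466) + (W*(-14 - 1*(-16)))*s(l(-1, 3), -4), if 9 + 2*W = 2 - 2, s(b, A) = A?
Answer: -7779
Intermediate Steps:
W = -9/2 (W = -9/2 + (2 - 2)/2 = -9/2 + (½)*0 = -9/2 + 0 = -9/2 ≈ -4.5000)
(1651 - 9466) + (W*(-14 - 1*(-16)))*s(l(-1, 3), -4) = (1651 - 9466) - 9*(-14 - 1*(-16))/2*(-4) = -7815 - 9*(-14 + 16)/2*(-4) = -7815 - 9/2*2*(-4) = -7815 - 9*(-4) = -7815 + 36 = -7779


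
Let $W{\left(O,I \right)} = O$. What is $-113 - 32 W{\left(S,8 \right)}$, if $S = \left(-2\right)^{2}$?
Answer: $-241$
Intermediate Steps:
$S = 4$
$-113 - 32 W{\left(S,8 \right)} = -113 - 128 = -241$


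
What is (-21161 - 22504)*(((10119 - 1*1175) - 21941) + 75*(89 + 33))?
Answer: 167979255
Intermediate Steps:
(-21161 - 22504)*(((10119 - 1*1175) - 21941) + 75*(89 + 33)) = -43665*(((10119 - 1175) - 21941) + 75*122) = -43665*((8944 - 21941) + 9150) = -43665*(-12997 + 9150) = -43665*(-3847) = 167979255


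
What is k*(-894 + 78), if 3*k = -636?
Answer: 172992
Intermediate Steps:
k = -212 (k = (⅓)*(-636) = -212)
k*(-894 + 78) = -212*(-894 + 78) = -212*(-816) = 172992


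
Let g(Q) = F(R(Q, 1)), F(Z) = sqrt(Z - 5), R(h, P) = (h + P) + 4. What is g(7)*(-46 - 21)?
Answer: -67*sqrt(7) ≈ -177.27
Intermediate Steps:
R(h, P) = 4 + P + h (R(h, P) = (P + h) + 4 = 4 + P + h)
F(Z) = sqrt(-5 + Z)
g(Q) = sqrt(Q) (g(Q) = sqrt(-5 + (4 + 1 + Q)) = sqrt(-5 + (5 + Q)) = sqrt(Q))
g(7)*(-46 - 21) = sqrt(7)*(-46 - 21) = sqrt(7)*(-67) = -67*sqrt(7)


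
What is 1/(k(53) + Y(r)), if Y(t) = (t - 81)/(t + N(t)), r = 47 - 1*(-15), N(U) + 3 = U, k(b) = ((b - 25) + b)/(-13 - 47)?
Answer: -2420/3647 ≈ -0.66356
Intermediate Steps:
k(b) = 5/12 - b/30 (k(b) = ((-25 + b) + b)/(-60) = (-25 + 2*b)*(-1/60) = 5/12 - b/30)
N(U) = -3 + U
r = 62 (r = 47 + 15 = 62)
Y(t) = (-81 + t)/(-3 + 2*t) (Y(t) = (t - 81)/(t + (-3 + t)) = (-81 + t)/(-3 + 2*t))
1/(k(53) + Y(r)) = 1/((5/12 - 1/30*53) + (-81 + 62)/(-3 + 2*62)) = 1/((5/12 - 53/30) - 19/(-3 + 124)) = 1/(-27/20 - 19/121) = 1/(-3647/2420) = -2420/3647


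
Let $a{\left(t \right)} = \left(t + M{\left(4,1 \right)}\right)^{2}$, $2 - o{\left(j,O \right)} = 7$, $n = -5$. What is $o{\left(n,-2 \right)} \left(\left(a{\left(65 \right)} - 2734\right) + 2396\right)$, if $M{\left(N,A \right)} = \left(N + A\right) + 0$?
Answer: $-22810$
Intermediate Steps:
$o{\left(j,O \right)} = -5$ ($o{\left(j,O \right)} = 2 - 7 = -5$)
$M{\left(N,A \right)} = A + N$ ($M{\left(N,A \right)} = \left(A + N\right) + 0 = A + N$)
$a{\left(t \right)} = \left(5 + t\right)^{2}$ ($a{\left(t \right)} = \left(t + \left(1 + 4\right)\right)^{2} = \left(t + 5\right)^{2} = \left(5 + t\right)^{2}$)
$o{\left(n,-2 \right)} \left(\left(a{\left(65 \right)} - 2734\right) + 2396\right) = - 5 \left(\left(\left(5 + 65\right)^{2} - 2734\right) + 2396\right) = - 5 \left(\left(70^{2} - 2734\right) + 2396\right) = - 5 \left(\left(4900 - 2734\right) + 2396\right) = - 5 \left(2166 + 2396\right) = \left(-5\right) 4562 = -22810$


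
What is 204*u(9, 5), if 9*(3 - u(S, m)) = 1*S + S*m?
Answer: -612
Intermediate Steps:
u(S, m) = 3 - S/9 - S*m/9 (u(S, m) = 3 - (1*S + S*m)/9 = 3 - (S + S*m)/9 = 3 + (-S/9 - S*m/9) = 3 - S/9 - S*m/9)
204*u(9, 5) = 204*(3 - 1/9*9 - 1/9*9*5) = 204*(3 - 1 - 5) = 204*(-3) = -612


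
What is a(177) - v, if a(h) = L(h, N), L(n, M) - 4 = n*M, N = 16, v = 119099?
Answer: -116263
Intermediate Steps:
L(n, M) = 4 + M*n (L(n, M) = 4 + n*M = 4 + M*n)
a(h) = 4 + 16*h
a(177) - v = (4 + 16*177) - 1*119099 = (4 + 2832) - 119099 = 2836 - 119099 = -116263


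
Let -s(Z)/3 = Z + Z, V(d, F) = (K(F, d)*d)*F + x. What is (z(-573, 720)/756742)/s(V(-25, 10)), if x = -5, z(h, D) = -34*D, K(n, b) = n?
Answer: -136/63187957 ≈ -2.1523e-6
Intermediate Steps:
V(d, F) = -5 + d*F**2 (V(d, F) = (F*d)*F - 5 = d*F**2 - 5 = -5 + d*F**2)
s(Z) = -6*Z (s(Z) = -3*(Z + Z) = -6*Z)
(z(-573, 720)/756742)/s(V(-25, 10)) = (-34*720/756742)/((-6*(-5 - 25*10**2))) = (-24480*1/756742)/((-6*(-5 - 25*100))) = -12240*(-1/(6*(-5 - 2500)))/378371 = -12240/(378371*((-6*(-2505)))) = -12240/378371/15030 = -12240/378371*1/15030 = -136/63187957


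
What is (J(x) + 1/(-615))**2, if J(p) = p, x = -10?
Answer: 37834801/378225 ≈ 100.03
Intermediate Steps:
(J(x) + 1/(-615))**2 = (-10 + 1/(-615))**2 = (-10 - 1/615)**2 = (-6151/615)**2 = 37834801/378225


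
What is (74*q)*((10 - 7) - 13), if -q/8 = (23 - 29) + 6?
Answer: 0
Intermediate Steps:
q = 0 (q = -8*((23 - 29) + 6) = -8*(-6 + 6) = -8*0 = 0)
(74*q)*((10 - 7) - 13) = (74*0)*((10 - 7) - 13) = 0*(3 - 13) = 0*(-10) = 0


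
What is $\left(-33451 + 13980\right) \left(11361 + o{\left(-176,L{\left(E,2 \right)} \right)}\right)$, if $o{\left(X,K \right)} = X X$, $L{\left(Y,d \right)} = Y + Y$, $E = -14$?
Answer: $-824343727$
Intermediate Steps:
$L{\left(Y,d \right)} = 2 Y$
$o{\left(X,K \right)} = X^{2}$
$\left(-33451 + 13980\right) \left(11361 + o{\left(-176,L{\left(E,2 \right)} \right)}\right) = \left(-33451 + 13980\right) \left(11361 + \left(-176\right)^{2}\right) = - 19471 \left(11361 + 30976\right) = \left(-19471\right) 42337 = -824343727$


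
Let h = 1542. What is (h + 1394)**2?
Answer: 8620096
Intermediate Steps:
(h + 1394)**2 = (1542 + 1394)**2 = 2936**2 = 8620096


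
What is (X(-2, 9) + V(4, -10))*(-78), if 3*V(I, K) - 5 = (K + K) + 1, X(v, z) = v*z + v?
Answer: 1924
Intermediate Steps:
X(v, z) = v + v*z
V(I, K) = 2 + 2*K/3 (V(I, K) = 5/3 + ((K + K) + 1)/3 = 5/3 + (2*K + 1)/3 = 5/3 + (1 + 2*K)/3 = 5/3 + (⅓ + 2*K/3) = 2 + 2*K/3)
(X(-2, 9) + V(4, -10))*(-78) = (-2*(1 + 9) + (2 + (⅔)*(-10)))*(-78) = (-2*10 + (2 - 20/3))*(-78) = (-20 - 14/3)*(-78) = -74/3*(-78) = 1924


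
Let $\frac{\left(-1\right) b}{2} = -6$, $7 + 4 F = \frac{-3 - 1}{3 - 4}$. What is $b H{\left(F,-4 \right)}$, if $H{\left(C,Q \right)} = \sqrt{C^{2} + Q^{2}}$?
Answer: $3 \sqrt{265} \approx 48.836$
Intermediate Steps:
$F = - \frac{3}{4}$ ($F = - \frac{7}{4} + \frac{\left(-3 - 1\right) \frac{1}{3 - 4}}{4} = - \frac{7}{4} + \frac{\left(-4\right) \frac{1}{-1}}{4} = - \frac{7}{4} + \frac{\left(-4\right) \left(-1\right)}{4} = - \frac{7}{4} + \frac{1}{4} \cdot 4 = - \frac{7}{4} + 1 = - \frac{3}{4} \approx -0.75$)
$b = 12$ ($b = \left(-2\right) \left(-6\right) = 12$)
$b H{\left(F,-4 \right)} = 12 \sqrt{\left(- \frac{3}{4}\right)^{2} + \left(-4\right)^{2}} = 12 \sqrt{\frac{9}{16} + 16} = 12 \sqrt{\frac{265}{16}} = 12 \frac{\sqrt{265}}{4} = 3 \sqrt{265}$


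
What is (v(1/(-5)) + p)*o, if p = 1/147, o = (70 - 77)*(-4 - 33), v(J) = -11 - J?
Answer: -293521/105 ≈ -2795.4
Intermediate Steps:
o = 259 (o = -7*(-37) = 259)
p = 1/147 ≈ 0.0068027
(v(1/(-5)) + p)*o = ((-11 - 1/(-5)) + 1/147)*259 = ((-11 - 1*(-⅕)) + 1/147)*259 = ((-11 + ⅕) + 1/147)*259 = (-54/5 + 1/147)*259 = -7933/735*259 = -293521/105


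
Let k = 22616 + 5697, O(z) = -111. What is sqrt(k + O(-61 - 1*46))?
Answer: sqrt(28202) ≈ 167.93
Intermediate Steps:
k = 28313
sqrt(k + O(-61 - 1*46)) = sqrt(28313 - 111) = sqrt(28202)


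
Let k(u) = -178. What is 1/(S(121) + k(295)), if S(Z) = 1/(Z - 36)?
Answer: -85/15129 ≈ -0.0056183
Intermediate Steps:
S(Z) = 1/(-36 + Z)
1/(S(121) + k(295)) = 1/(1/(-36 + 121) - 178) = 1/(1/85 - 178) = 1/(-15129/85) = -85/15129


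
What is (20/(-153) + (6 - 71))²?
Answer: 99301225/23409 ≈ 4242.0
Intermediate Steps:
(20/(-153) + (6 - 71))² = (20*(-1/153) - 65)² = (-20/153 - 65)² = (-9965/153)² = 99301225/23409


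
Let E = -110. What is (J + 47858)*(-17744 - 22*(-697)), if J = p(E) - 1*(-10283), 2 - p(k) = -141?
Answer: -140464440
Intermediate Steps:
p(k) = 143 (p(k) = 2 - 1*(-141) = 2 + 141 = 143)
J = 10426 (J = 143 - 1*(-10283) = 143 + 10283 = 10426)
(J + 47858)*(-17744 - 22*(-697)) = (10426 + 47858)*(-17744 - 22*(-697)) = 58284*(-17744 + 15334) = 58284*(-2410) = -140464440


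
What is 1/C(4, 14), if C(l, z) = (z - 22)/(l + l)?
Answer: -1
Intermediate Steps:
C(l, z) = (-22 + z)/(2*l) (C(l, z) = (-22 + z)/((2*l)) = (-22 + z)*(1/(2*l)) = (-22 + z)/(2*l))
1/C(4, 14) = 1/((½)*(-22 + 14)/4) = 1/((½)*(¼)*(-8)) = 1/(-1) = -1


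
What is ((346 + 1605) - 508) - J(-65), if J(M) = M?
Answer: 1508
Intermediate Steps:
((346 + 1605) - 508) - J(-65) = ((346 + 1605) - 508) - 1*(-65) = (1951 - 508) + 65 = 1443 + 65 = 1508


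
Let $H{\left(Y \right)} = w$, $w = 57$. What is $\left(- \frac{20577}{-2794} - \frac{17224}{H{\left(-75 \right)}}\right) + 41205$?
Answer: $\frac{6515274923}{159258} \approx 40910.0$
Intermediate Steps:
$H{\left(Y \right)} = 57$
$\left(- \frac{20577}{-2794} - \frac{17224}{H{\left(-75 \right)}}\right) + 41205 = \left(- \frac{20577}{-2794} - \frac{17224}{57}\right) + 41205 = \left(\left(-20577\right) \left(- \frac{1}{2794}\right) - \frac{17224}{57}\right) + 41205 = \left(\frac{20577}{2794} - \frac{17224}{57}\right) + 41205 = - \frac{46950967}{159258} + 41205 = \frac{6515274923}{159258}$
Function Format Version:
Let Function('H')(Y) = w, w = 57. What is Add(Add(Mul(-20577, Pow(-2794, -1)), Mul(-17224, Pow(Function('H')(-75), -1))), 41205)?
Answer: Rational(6515274923, 159258) ≈ 40910.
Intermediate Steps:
Function('H')(Y) = 57
Add(Add(Mul(-20577, Pow(-2794, -1)), Mul(-17224, Pow(Function('H')(-75), -1))), 41205) = Add(Add(Mul(-20577, Pow(-2794, -1)), Mul(-17224, Pow(57, -1))), 41205) = Add(Add(Mul(-20577, Rational(-1, 2794)), Mul(-17224, Rational(1, 57))), 41205) = Add(Add(Rational(20577, 2794), Rational(-17224, 57)), 41205) = Add(Rational(-46950967, 159258), 41205) = Rational(6515274923, 159258)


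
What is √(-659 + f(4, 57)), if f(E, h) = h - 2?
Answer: 2*I*√151 ≈ 24.576*I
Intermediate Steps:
f(E, h) = -2 + h
√(-659 + f(4, 57)) = √(-659 + (-2 + 57)) = √(-659 + 55) = √(-604) = 2*I*√151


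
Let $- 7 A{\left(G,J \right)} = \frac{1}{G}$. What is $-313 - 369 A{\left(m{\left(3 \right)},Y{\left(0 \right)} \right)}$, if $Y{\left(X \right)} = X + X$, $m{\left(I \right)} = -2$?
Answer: $- \frac{4751}{14} \approx -339.36$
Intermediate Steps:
$Y{\left(X \right)} = 2 X$
$A{\left(G,J \right)} = - \frac{1}{7 G}$
$-313 - 369 A{\left(m{\left(3 \right)},Y{\left(0 \right)} \right)} = -313 - 369 \left(- \frac{1}{7 \left(-2\right)}\right) = -313 - 369 \left(\left(- \frac{1}{7}\right) \left(- \frac{1}{2}\right)\right) = -313 - \frac{369}{14} = - \frac{4751}{14}$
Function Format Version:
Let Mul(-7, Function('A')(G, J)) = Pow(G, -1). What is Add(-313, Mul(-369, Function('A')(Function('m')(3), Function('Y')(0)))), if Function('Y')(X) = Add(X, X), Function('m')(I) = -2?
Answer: Rational(-4751, 14) ≈ -339.36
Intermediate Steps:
Function('Y')(X) = Mul(2, X)
Function('A')(G, J) = Mul(Rational(-1, 7), Pow(G, -1))
Add(-313, Mul(-369, Function('A')(Function('m')(3), Function('Y')(0)))) = Add(-313, Mul(-369, Mul(Rational(-1, 7), Pow(-2, -1)))) = Add(-313, Mul(-369, Mul(Rational(-1, 7), Rational(-1, 2)))) = Add(-313, Mul(-369, Rational(1, 14))) = Add(-313, Rational(-369, 14)) = Rational(-4751, 14)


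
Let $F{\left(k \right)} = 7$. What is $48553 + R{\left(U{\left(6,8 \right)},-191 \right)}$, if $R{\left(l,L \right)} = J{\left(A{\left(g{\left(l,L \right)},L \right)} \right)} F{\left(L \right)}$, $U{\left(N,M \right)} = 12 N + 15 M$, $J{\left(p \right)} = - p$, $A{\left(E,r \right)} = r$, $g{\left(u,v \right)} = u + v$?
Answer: $49890$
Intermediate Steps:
$R{\left(l,L \right)} = - 7 L$ ($R{\left(l,L \right)} = - L 7 = - 7 L$)
$48553 + R{\left(U{\left(6,8 \right)},-191 \right)} = 48553 - -1337 = 48553 + 1337 = 49890$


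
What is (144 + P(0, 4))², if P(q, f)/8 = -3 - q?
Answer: 14400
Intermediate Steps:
P(q, f) = -24 - 8*q (P(q, f) = 8*(-3 - q) = -24 - 8*q)
(144 + P(0, 4))² = (144 + (-24 - 8*0))² = (144 + (-24 + 0))² = (144 - 24)² = 120² = 14400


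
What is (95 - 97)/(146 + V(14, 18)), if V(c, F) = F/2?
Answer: -2/155 ≈ -0.012903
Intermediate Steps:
V(c, F) = F/2 (V(c, F) = F*(½) = F/2)
(95 - 97)/(146 + V(14, 18)) = (95 - 97)/(146 + (½)*18) = -2/(146 + 9) = -2/155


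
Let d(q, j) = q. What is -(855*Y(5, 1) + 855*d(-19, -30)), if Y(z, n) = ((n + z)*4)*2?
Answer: -24795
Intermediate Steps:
Y(z, n) = 8*n + 8*z (Y(z, n) = (4*n + 4*z)*2 = 8*n + 8*z)
-(855*Y(5, 1) + 855*d(-19, -30)) = -855/(1/((8*1 + 8*5) - 19)) = -855/(1/((8 + 40) - 19)) = -855/(1/(48 - 19)) = -855/(1/29) = -855/1/29 = -855*29 = -24795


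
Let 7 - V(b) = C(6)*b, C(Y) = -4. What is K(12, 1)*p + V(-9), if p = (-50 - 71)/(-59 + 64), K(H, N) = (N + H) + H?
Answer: -634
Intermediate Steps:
K(H, N) = N + 2*H (K(H, N) = (H + N) + H = N + 2*H)
p = -121/5 ≈ -24.200
V(b) = 7 + 4*b (V(b) = 7 - (-4)*b = 7 + 4*b)
K(12, 1)*p + V(-9) = (1 + 2*12)*(-121/5) + (7 + 4*(-9)) = (1 + 24)*(-121/5) + (7 - 36) = 25*(-121/5) - 29 = -605 - 29 = -634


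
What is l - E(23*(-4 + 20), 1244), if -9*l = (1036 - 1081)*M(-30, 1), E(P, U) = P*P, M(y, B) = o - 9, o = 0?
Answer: -135469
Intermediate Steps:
M(y, B) = -9 (M(y, B) = 0 - 9 = -9)
E(P, U) = P²
l = -45 (l = -(1036 - 1081)*(-9)/9 = -(-5)*(-9) = -⅑*405 = -45)
l - E(23*(-4 + 20), 1244) = -45 - (23*(-4 + 20))² = -45 - (23*16)² = -45 - 1*368² = -45 - 1*135424 = -45 - 135424 = -135469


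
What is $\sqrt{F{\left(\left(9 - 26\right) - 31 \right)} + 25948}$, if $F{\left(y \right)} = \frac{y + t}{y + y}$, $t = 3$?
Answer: $\frac{\sqrt{1660702}}{8} \approx 161.09$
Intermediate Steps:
$F{\left(y \right)} = \frac{3 + y}{2 y}$ ($F{\left(y \right)} = \frac{y + 3}{y + y} = \frac{3 + y}{2 y}$)
$\sqrt{F{\left(\left(9 - 26\right) - 31 \right)} + 25948} = \sqrt{\frac{3 + \left(\left(9 - 26\right) - 31\right)}{2 \left(\left(9 - 26\right) - 31\right)} + 25948} = \sqrt{\frac{3 - 48}{2 \left(-17 - 31\right)} + 25948} = \sqrt{\frac{3 - 48}{2 \left(-48\right)} + 25948} = \sqrt{\frac{1}{2} \left(- \frac{1}{48}\right) \left(-45\right) + 25948} = \sqrt{\frac{15}{32} + 25948} = \sqrt{\frac{830351}{32}} = \frac{\sqrt{1660702}}{8}$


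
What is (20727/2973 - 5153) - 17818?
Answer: -22757352/991 ≈ -22964.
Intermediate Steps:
(20727/2973 - 5153) - 17818 = (20727*(1/2973) - 5153) - 17818 = (6909/991 - 5153) - 17818 = -5099714/991 - 17818 = -22757352/991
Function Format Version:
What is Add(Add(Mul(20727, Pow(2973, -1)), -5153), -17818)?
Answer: Rational(-22757352, 991) ≈ -22964.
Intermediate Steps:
Add(Add(Mul(20727, Pow(2973, -1)), -5153), -17818) = Add(Add(Mul(20727, Rational(1, 2973)), -5153), -17818) = Add(Add(Rational(6909, 991), -5153), -17818) = Add(Rational(-5099714, 991), -17818) = Rational(-22757352, 991)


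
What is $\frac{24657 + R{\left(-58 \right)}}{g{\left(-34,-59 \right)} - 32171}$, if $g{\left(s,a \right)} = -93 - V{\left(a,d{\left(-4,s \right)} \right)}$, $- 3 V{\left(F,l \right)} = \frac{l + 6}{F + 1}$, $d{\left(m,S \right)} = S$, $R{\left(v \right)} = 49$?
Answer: $- \frac{1074711}{1403477} \approx -0.76575$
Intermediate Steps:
$V{\left(F,l \right)} = - \frac{6 + l}{3 \left(1 + F\right)}$ ($V{\left(F,l \right)} = - \frac{\left(l + 6\right) \frac{1}{F + 1}}{3} = - \frac{\left(6 + l\right) \frac{1}{1 + F}}{3} = - \frac{\frac{1}{1 + F} \left(6 + l\right)}{3} = - \frac{6 + l}{3 \left(1 + F\right)}$)
$g{\left(s,a \right)} = -93 - \frac{-6 - s}{3 \left(1 + a\right)}$
$\frac{24657 + R{\left(-58 \right)}}{g{\left(-34,-59 \right)} - 32171} = \frac{24657 + 49}{\frac{-273 - 34 - -16461}{3 \left(1 - 59\right)} - 32171} = \frac{24706}{\frac{-273 - 34 + 16461}{3 \left(-58\right)} - 32171} = \frac{24706}{\frac{1}{3} \left(- \frac{1}{58}\right) 16154 - 32171} = \frac{24706}{- \frac{8077}{87} - 32171} = \frac{24706}{- \frac{2806954}{87}} = 24706 \left(- \frac{87}{2806954}\right) = - \frac{1074711}{1403477}$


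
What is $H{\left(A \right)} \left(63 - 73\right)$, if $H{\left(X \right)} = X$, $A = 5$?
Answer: $-50$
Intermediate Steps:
$H{\left(A \right)} \left(63 - 73\right) = 5 \left(63 - 73\right) = 5 \left(-10\right) = -50$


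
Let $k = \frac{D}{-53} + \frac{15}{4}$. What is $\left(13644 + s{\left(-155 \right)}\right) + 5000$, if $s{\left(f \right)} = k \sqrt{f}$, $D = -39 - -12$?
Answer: $18644 + \frac{903 i \sqrt{155}}{212} \approx 18644.0 + 53.03 i$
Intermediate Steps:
$D = -27$ ($D = -39 + 12 = -27$)
$k = \frac{903}{212}$ ($k = - \frac{27}{-53} + \frac{15}{4} = \left(-27\right) \left(- \frac{1}{53}\right) + 15 \cdot \frac{1}{4} = \frac{27}{53} + \frac{15}{4} = \frac{903}{212} \approx 4.2594$)
$s{\left(f \right)} = \frac{903 \sqrt{f}}{212}$
$\left(13644 + s{\left(-155 \right)}\right) + 5000 = \left(13644 + \frac{903 \sqrt{-155}}{212}\right) + 5000 = \left(13644 + \frac{903 i \sqrt{155}}{212}\right) + 5000 = 18644 + \frac{903 i \sqrt{155}}{212}$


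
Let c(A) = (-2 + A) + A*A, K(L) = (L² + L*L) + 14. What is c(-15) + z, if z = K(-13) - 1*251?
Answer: 309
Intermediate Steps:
K(L) = 14 + 2*L² (K(L) = (L² + L²) + 14 = 2*L² + 14 = 14 + 2*L²)
z = 101 (z = (14 + 2*(-13)²) - 1*251 = (14 + 2*169) - 251 = (14 + 338) - 251 = 352 - 251 = 101)
c(A) = -2 + A + A² (c(A) = (-2 + A) + A² = -2 + A + A²)
c(-15) + z = (-2 - 15 + (-15)²) + 101 = (-2 - 15 + 225) + 101 = 208 + 101 = 309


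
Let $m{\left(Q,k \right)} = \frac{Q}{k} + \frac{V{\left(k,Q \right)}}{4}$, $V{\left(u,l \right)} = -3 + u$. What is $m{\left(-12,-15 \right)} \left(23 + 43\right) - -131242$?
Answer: $\frac{654989}{5} \approx 1.31 \cdot 10^{5}$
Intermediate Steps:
$m{\left(Q,k \right)} = - \frac{3}{4} + \frac{k}{4} + \frac{Q}{k}$ ($m{\left(Q,k \right)} = \frac{Q}{k} + \frac{-3 + k}{4} = \frac{Q}{k} + \left(-3 + k\right) \frac{1}{4} = \frac{Q}{k} + \left(- \frac{3}{4} + \frac{k}{4}\right) = - \frac{3}{4} + \frac{k}{4} + \frac{Q}{k}$)
$m{\left(-12,-15 \right)} \left(23 + 43\right) - -131242 = \frac{-12 + \frac{1}{4} \left(-15\right) \left(-3 - 15\right)}{-15} \left(23 + 43\right) - -131242 = - \frac{-12 + \frac{1}{4} \left(-15\right) \left(-18\right)}{15} \cdot 66 + 131242 = - \frac{-12 + \frac{135}{2}}{15} \cdot 66 + 131242 = \left(- \frac{1}{15}\right) \frac{111}{2} \cdot 66 + 131242 = \left(- \frac{37}{10}\right) 66 + 131242 = - \frac{1221}{5} + 131242 = \frac{654989}{5}$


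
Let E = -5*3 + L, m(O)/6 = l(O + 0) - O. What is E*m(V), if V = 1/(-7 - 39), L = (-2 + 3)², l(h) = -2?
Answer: 3822/23 ≈ 166.17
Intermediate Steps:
L = 1 (L = 1² = 1)
V = -1/46 (V = 1/(-46) = -1/46 ≈ -0.021739)
m(O) = -12 - 6*O (m(O) = 6*(-2 - O) = -12 - 6*O)
E = -14 (E = -5*3 + 1 = -15 + 1 = -14)
E*m(V) = -14*(-12 - 6*(-1/46)) = -14*(-12 + 3/23) = -14*(-273/23) = 3822/23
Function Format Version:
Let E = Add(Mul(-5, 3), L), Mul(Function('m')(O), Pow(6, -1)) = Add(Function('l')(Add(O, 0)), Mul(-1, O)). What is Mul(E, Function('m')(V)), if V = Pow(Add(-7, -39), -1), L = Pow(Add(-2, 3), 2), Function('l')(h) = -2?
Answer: Rational(3822, 23) ≈ 166.17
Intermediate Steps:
L = 1 (L = Pow(1, 2) = 1)
V = Rational(-1, 46) (V = Pow(-46, -1) = Rational(-1, 46) ≈ -0.021739)
Function('m')(O) = Add(-12, Mul(-6, O)) (Function('m')(O) = Mul(6, Add(-2, Mul(-1, O))) = Add(-12, Mul(-6, O)))
E = -14 (E = Add(Mul(-5, 3), 1) = Add(-15, 1) = -14)
Mul(E, Function('m')(V)) = Mul(-14, Add(-12, Mul(-6, Rational(-1, 46)))) = Mul(-14, Add(-12, Rational(3, 23))) = Mul(-14, Rational(-273, 23)) = Rational(3822, 23)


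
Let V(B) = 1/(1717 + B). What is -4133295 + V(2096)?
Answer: -15760253834/3813 ≈ -4.1333e+6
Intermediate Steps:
-4133295 + V(2096) = -4133295 + 1/(1717 + 2096) = -4133295 + 1/3813 = -15760253834/3813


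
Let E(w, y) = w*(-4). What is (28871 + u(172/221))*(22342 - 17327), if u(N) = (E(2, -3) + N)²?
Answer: 416727539465/2873 ≈ 1.4505e+8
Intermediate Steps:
E(w, y) = -4*w
u(N) = (-8 + N)² (u(N) = (-4*2 + N)² = (-8 + N)²)
(28871 + u(172/221))*(22342 - 17327) = (28871 + (-8 + 172/221)²)*(22342 - 17327) = (28871 + (-8 + 172*(1/221))²)*5015 = (28871 + (-8 + 172/221)²)*5015 = (28871 + (-1596/221)²)*5015 = (28871 + 2547216/48841)*5015 = (1412635727/48841)*5015 = 416727539465/2873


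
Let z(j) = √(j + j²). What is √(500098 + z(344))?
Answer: √(500098 + 2*√29670) ≈ 707.42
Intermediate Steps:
√(500098 + z(344)) = √(500098 + √(344*(1 + 344))) = √(500098 + √(344*345)) = √(500098 + √118680) = √(500098 + 2*√29670)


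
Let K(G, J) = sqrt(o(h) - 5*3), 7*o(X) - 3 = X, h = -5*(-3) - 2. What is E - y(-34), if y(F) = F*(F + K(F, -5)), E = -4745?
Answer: -5901 + 34*I*sqrt(623)/7 ≈ -5901.0 + 121.23*I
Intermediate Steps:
h = 13 (h = 15 - 2 = 13)
o(X) = 3/7 + X/7
K(G, J) = I*sqrt(623)/7 (K(G, J) = sqrt((3/7 + (1/7)*13) - 5*3) = sqrt((3/7 + 13/7) - 15) = sqrt(16/7 - 15) = sqrt(-89/7) = I*sqrt(623)/7)
y(F) = F*(F + I*sqrt(623)/7)
E - y(-34) = -4745 - (-34)*(7*(-34) + I*sqrt(623))/7 = -4745 - (-34)*(-238 + I*sqrt(623))/7 = -4745 - (1156 - 34*I*sqrt(623)/7) = -4745 + (-1156 + 34*I*sqrt(623)/7) = -5901 + 34*I*sqrt(623)/7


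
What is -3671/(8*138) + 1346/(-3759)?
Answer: -5095091/1383312 ≈ -3.6833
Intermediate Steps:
-3671/(8*138) + 1346/(-3759) = -3671/1104 + 1346*(-1/3759) = -3671*1/1104 - 1346/3759 = -3671/1104 - 1346/3759 = -5095091/1383312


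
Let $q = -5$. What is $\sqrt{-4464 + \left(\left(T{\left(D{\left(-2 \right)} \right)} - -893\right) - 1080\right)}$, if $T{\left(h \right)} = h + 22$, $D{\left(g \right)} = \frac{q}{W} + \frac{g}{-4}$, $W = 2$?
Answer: $i \sqrt{4631} \approx 68.052 i$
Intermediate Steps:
$D{\left(g \right)} = - \frac{5}{2} - \frac{g}{4}$ ($D{\left(g \right)} = - \frac{5}{2} + \frac{g}{-4} = \left(-5\right) \frac{1}{2} + g \left(- \frac{1}{4}\right) = - \frac{5}{2} - \frac{g}{4}$)
$T{\left(h \right)} = 22 + h$
$\sqrt{-4464 + \left(\left(T{\left(D{\left(-2 \right)} \right)} - -893\right) - 1080\right)} = \sqrt{-4464 + \left(\left(\left(22 - 2\right) - -893\right) - 1080\right)} = \sqrt{-4464 + \left(\left(\left(22 + \left(- \frac{5}{2} + \frac{1}{2}\right)\right) + 893\right) - 1080\right)} = \sqrt{-4464 + \left(\left(\left(22 - 2\right) + 893\right) - 1080\right)} = \sqrt{-4464 + \left(\left(20 + 893\right) - 1080\right)} = \sqrt{-4464 + \left(913 - 1080\right)} = \sqrt{-4464 - 167} = \sqrt{-4631} = i \sqrt{4631}$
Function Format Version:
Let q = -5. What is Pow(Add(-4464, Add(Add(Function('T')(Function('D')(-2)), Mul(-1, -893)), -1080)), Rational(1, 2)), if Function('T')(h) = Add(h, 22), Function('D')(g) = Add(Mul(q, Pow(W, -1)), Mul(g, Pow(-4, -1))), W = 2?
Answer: Mul(I, Pow(4631, Rational(1, 2))) ≈ Mul(68.052, I)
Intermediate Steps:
Function('D')(g) = Add(Rational(-5, 2), Mul(Rational(-1, 4), g)) (Function('D')(g) = Add(Mul(-5, Pow(2, -1)), Mul(g, Pow(-4, -1))) = Add(Mul(-5, Rational(1, 2)), Mul(g, Rational(-1, 4))) = Add(Rational(-5, 2), Mul(Rational(-1, 4), g)))
Function('T')(h) = Add(22, h)
Pow(Add(-4464, Add(Add(Function('T')(Function('D')(-2)), Mul(-1, -893)), -1080)), Rational(1, 2)) = Pow(Add(-4464, Add(Add(Add(22, Add(Rational(-5, 2), Mul(Rational(-1, 4), -2))), Mul(-1, -893)), -1080)), Rational(1, 2)) = Pow(Add(-4464, Add(Add(Add(22, Add(Rational(-5, 2), Rational(1, 2))), 893), -1080)), Rational(1, 2)) = Pow(Add(-4464, Add(Add(Add(22, -2), 893), -1080)), Rational(1, 2)) = Pow(Add(-4464, Add(Add(20, 893), -1080)), Rational(1, 2)) = Pow(Add(-4464, Add(913, -1080)), Rational(1, 2)) = Pow(Add(-4464, -167), Rational(1, 2)) = Pow(-4631, Rational(1, 2)) = Mul(I, Pow(4631, Rational(1, 2)))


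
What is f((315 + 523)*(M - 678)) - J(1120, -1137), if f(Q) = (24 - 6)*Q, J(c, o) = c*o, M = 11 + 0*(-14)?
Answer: -8787588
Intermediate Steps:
M = 11 (M = 11 + 0 = 11)
f(Q) = 18*Q
f((315 + 523)*(M - 678)) - J(1120, -1137) = 18*((315 + 523)*(11 - 678)) - 1120*(-1137) = 18*(838*(-667)) - 1*(-1273440) = 18*(-558946) + 1273440 = -10061028 + 1273440 = -8787588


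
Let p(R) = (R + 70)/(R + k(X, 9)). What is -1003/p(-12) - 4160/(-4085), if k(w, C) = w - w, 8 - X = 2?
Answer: 4940834/23693 ≈ 208.54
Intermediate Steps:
X = 6 (X = 8 - 1*2 = 8 - 2 = 6)
k(w, C) = 0
p(R) = (70 + R)/R (p(R) = (R + 70)/(R + 0) = (70 + R)/R)
-1003/p(-12) - 4160/(-4085) = -1003*(-12/(70 - 12)) - 4160/(-4085) = -1003/((-1/12*58)) - 4160*(-1/4085) = -1003/(-29/6) + 832/817 = -1003*(-6/29) + 832/817 = 6018/29 + 832/817 = 4940834/23693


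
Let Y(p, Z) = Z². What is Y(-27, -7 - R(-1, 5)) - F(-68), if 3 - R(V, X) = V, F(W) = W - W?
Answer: 121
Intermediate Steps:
F(W) = 0
R(V, X) = 3 - V
Y(-27, -7 - R(-1, 5)) - F(-68) = (-7 - (3 - 1*(-1)))² - 1*0 = (-7 - (3 + 1))² + 0 = (-7 - 1*4)² + 0 = (-7 - 4)² + 0 = (-11)² + 0 = 121 + 0 = 121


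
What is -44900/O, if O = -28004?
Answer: 11225/7001 ≈ 1.6033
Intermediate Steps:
-44900/O = -44900/(-28004) = -44900*(-1/28004) = 11225/7001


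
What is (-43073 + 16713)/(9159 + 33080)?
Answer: -26360/42239 ≈ -0.62407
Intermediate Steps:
(-43073 + 16713)/(9159 + 33080) = -26360/42239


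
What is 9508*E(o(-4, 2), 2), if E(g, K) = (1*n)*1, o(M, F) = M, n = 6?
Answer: 57048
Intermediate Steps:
E(g, K) = 6 (E(g, K) = (1*6)*1 = 6*1 = 6)
9508*E(o(-4, 2), 2) = 9508*6 = 57048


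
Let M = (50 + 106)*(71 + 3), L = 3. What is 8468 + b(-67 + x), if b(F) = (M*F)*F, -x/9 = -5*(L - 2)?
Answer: 5595764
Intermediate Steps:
x = 45 (x = -(-45)*(3 - 2) = -(-45) = -9*(-5) = 45)
M = 11544 (M = 156*74 = 11544)
b(F) = 11544*F**2 (b(F) = (11544*F)*F = 11544*F**2)
8468 + b(-67 + x) = 8468 + 11544*(-67 + 45)**2 = 8468 + 11544*(-22)**2 = 8468 + 11544*484 = 8468 + 5587296 = 5595764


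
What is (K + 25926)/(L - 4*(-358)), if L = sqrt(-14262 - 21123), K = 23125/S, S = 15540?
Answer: 779691422/43806189 - 2177909*I*sqrt(35385)/175224756 ≈ 17.799 - 2.3381*I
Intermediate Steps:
K = 125/84 (K = 23125/15540 = 23125*(1/15540) = 125/84 ≈ 1.4881)
L = I*sqrt(35385) (L = sqrt(-35385) = I*sqrt(35385) ≈ 188.11*I)
(K + 25926)/(L - 4*(-358)) = (125/84 + 25926)/(I*sqrt(35385) - 4*(-358)) = 2177909/(84*(I*sqrt(35385) + 1432)) = 2177909/(84*(1432 + I*sqrt(35385)))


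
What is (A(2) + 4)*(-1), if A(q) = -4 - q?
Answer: 2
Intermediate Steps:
(A(2) + 4)*(-1) = ((-4 - 1*2) + 4)*(-1) = ((-4 - 2) + 4)*(-1) = (-6 + 4)*(-1) = -2*(-1) = 2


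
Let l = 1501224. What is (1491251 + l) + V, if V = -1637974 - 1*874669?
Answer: 479832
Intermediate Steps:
V = -2512643 (V = -1637974 - 874669 = -2512643)
(1491251 + l) + V = (1491251 + 1501224) - 2512643 = 2992475 - 2512643 = 479832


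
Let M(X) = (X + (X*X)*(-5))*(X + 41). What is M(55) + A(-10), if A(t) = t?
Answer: -1446730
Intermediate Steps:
M(X) = (41 + X)*(X - 5*X²) (M(X) = (X + X²*(-5))*(41 + X) = (X - 5*X²)*(41 + X) = (41 + X)*(X - 5*X²))
M(55) + A(-10) = 55*(41 - 204*55 - 5*55²) - 10 = 55*(41 - 11220 - 5*3025) - 10 = 55*(41 - 11220 - 15125) - 10 = 55*(-26304) - 10 = -1446720 - 10 = -1446730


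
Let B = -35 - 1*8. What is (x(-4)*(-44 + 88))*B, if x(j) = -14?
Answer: 26488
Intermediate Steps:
B = -43 (B = -35 - 8 = -43)
(x(-4)*(-44 + 88))*B = -14*(-44 + 88)*(-43) = -14*44*(-43) = -616*(-43) = 26488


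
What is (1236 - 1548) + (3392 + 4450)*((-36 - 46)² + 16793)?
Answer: 184420002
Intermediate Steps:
(1236 - 1548) + (3392 + 4450)*((-36 - 46)² + 16793) = -312 + 7842*((-82)² + 16793) = -312 + 7842*(6724 + 16793) = -312 + 7842*23517 = -312 + 184420314 = 184420002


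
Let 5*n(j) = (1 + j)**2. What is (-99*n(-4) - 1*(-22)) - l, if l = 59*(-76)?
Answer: 21639/5 ≈ 4327.8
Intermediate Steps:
n(j) = (1 + j)**2/5
l = -4484
(-99*n(-4) - 1*(-22)) - l = (-99*(1 - 4)**2/5 - 1*(-22)) - 1*(-4484) = (-99*(-3)**2/5 + 22) + 4484 = (-99*9/5 + 22) + 4484 = (-891/5 + 22) + 4484 = -781/5 + 4484 = 21639/5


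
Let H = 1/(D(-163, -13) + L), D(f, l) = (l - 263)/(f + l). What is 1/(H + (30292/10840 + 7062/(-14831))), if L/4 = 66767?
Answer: 472298761222610/1094932059647163 ≈ 0.43135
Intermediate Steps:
D(f, l) = (-263 + l)/(f + l)
L = 267068 (L = 4*66767 = 267068)
H = 44/11751061 (H = 1/((-263 - 13)/(-163 - 13) + 267068) = 1/(-276/(-176) + 267068) = 1/(-1/176*(-276) + 267068) = 1/(69/44 + 267068) = 1/(11751061/44) = 44/11751061 ≈ 3.7443e-6)
1/(H + (30292/10840 + 7062/(-14831))) = 1/(44/11751061 + (30292/10840 + 7062/(-14831))) = 1/(44/11751061 + (30292*(1/10840) + 7062*(-1/14831))) = 1/(44/11751061 + (7573/2710 - 7062/14831)) = 1/(44/11751061 + 93177143/40192010) = 1/(1094932059647163/472298761222610) = 472298761222610/1094932059647163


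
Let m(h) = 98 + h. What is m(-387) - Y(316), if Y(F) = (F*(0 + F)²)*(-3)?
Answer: 94663199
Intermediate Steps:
Y(F) = -3*F³ (Y(F) = (F*F²)*(-3) = F³*(-3) = -3*F³)
m(-387) - Y(316) = (98 - 387) - (-3)*316³ = -289 - (-3)*31554496 = -289 - 1*(-94663488) = -289 + 94663488 = 94663199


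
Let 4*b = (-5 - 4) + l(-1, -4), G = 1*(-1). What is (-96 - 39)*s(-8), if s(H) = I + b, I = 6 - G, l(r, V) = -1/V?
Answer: -10395/16 ≈ -649.69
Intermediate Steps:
G = -1
b = -35/16 (b = ((-5 - 4) - 1/(-4))/4 = (-9 - 1*(-1/4))/4 = (-9 + 1/4)/4 = (1/4)*(-35/4) = -35/16 ≈ -2.1875)
I = 7 (I = 6 - 1*(-1) = 6 + 1 = 7)
s(H) = 77/16 (s(H) = 7 - 35/16 = 77/16)
(-96 - 39)*s(-8) = (-96 - 39)*(77/16) = -135*77/16 = -10395/16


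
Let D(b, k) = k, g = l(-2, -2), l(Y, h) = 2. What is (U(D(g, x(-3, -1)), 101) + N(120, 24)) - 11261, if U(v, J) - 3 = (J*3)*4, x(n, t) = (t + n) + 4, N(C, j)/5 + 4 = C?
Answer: -9466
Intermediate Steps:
N(C, j) = -20 + 5*C
x(n, t) = 4 + n + t (x(n, t) = (n + t) + 4 = 4 + n + t)
g = 2
U(v, J) = 3 + 12*J (U(v, J) = 3 + (J*3)*4 = 3 + (3*J)*4 = 3 + 12*J)
(U(D(g, x(-3, -1)), 101) + N(120, 24)) - 11261 = ((3 + 12*101) + (-20 + 5*120)) - 11261 = ((3 + 1212) + (-20 + 600)) - 11261 = (1215 + 580) - 11261 = 1795 - 11261 = -9466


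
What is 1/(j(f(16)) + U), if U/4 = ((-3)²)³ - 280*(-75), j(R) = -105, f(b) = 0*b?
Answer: 1/86811 ≈ 1.1519e-5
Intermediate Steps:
f(b) = 0
U = 86916 (U = 4*(((-3)²)³ - 280*(-75)) = 4*(9³ + 21000) = 4*(729 + 21000) = 4*21729 = 86916)
1/(j(f(16)) + U) = 1/(-105 + 86916) = 1/86811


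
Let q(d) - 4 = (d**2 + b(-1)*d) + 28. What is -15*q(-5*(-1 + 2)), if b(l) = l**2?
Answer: -780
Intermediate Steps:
q(d) = 32 + d + d**2 (q(d) = 4 + ((d**2 + (-1)**2*d) + 28) = 4 + ((d**2 + 1*d) + 28) = 4 + ((d**2 + d) + 28) = 4 + ((d + d**2) + 28) = 4 + (28 + d + d**2) = 32 + d + d**2)
-15*q(-5*(-1 + 2)) = -15*(32 - 5*(-1 + 2) + (-5*(-1 + 2))**2) = -15*(32 - 5*1 + (-5*1)**2) = -15*(32 - 5 + (-5)**2) = -15*(32 - 5 + 25) = -15*52 = -780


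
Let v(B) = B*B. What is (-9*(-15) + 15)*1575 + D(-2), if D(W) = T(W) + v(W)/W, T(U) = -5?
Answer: 236243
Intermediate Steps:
v(B) = B**2
D(W) = -5 + W (D(W) = -5 + W**2/W = -5 + W)
(-9*(-15) + 15)*1575 + D(-2) = (-9*(-15) + 15)*1575 + (-5 - 2) = (135 + 15)*1575 - 7 = 150*1575 - 7 = 236250 - 7 = 236243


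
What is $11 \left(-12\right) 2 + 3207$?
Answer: $2943$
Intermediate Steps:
$11 \left(-12\right) 2 + 3207 = \left(-132\right) 2 + 3207 = -264 + 3207 = 2943$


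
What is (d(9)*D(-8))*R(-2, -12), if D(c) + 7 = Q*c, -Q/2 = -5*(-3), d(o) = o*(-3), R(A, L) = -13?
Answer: 81783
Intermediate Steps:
d(o) = -3*o
Q = -30 (Q = -(-10)*(-3) = -2*15 = -30)
D(c) = -7 - 30*c
(d(9)*D(-8))*R(-2, -12) = ((-3*9)*(-7 - 30*(-8)))*(-13) = -27*(-7 + 240)*(-13) = -27*233*(-13) = -6291*(-13) = 81783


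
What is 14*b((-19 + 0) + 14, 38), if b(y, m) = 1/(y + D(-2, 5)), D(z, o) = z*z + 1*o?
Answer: 7/2 ≈ 3.5000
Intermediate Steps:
D(z, o) = o + z**2 (D(z, o) = z**2 + o = o + z**2)
b(y, m) = 1/(9 + y) (b(y, m) = 1/(y + (5 + (-2)**2)) = 1/(y + (5 + 4)) = 1/(y + 9) = 1/(9 + y))
14*b((-19 + 0) + 14, 38) = 14/(9 + ((-19 + 0) + 14)) = 14/(9 + (-19 + 14)) = 14/(9 - 5) = 14/4 = 14*(1/4) = 7/2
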